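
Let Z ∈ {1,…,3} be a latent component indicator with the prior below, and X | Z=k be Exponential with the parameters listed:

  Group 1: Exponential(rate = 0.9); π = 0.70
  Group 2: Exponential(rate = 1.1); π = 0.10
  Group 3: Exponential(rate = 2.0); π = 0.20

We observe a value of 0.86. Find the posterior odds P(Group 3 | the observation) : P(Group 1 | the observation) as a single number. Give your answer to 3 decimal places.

0.247

Posterior odds = (π_i f_i(x)) / (π_j f_j(x)); the normalising sum cancels.
Component likelihoods at x = 0.86:
  L_1 = 0.9·e^(−0.9·0.86) = 0.9·e^(−0.7740) = 0.415048
  L_2 = 1.1·e^(−1.1·0.86) = 1.1·e^(−0.9460) = 0.42712
  L_3 = 2.0·e^(−2.0·0.86) = 2.0·e^(−1.7200) = 0.358132
Odds = (0.20/0.70) × (0.358132/0.415048) = 0.285714 × 0.862869 ≈ 0.247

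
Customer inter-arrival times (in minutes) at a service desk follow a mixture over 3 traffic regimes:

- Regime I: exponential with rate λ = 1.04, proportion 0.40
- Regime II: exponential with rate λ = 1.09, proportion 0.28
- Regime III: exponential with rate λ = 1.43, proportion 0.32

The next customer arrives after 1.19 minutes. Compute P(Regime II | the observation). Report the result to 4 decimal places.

0.2901

By Bayes' theorem, P(k | x) = π_k f_k(x) / Σ_j π_j f_j(x).
Evaluate each component's likelihood at the observed value:
  p_I = 0.301683
  p_II = 0.297922
  p_III = 0.260794
Weight by the priors:
  π_I·p_I = 0.40 × 0.301683 = 0.120673
  π_II·p_II = 0.28 × 0.297922 = 0.0834183
  π_III·p_III = 0.32 × 0.260794 = 0.083454
Normaliser: 0.120673 + 0.0834183 + 0.083454 = 0.287545
P(Regime II | data) = 0.0834183 / 0.287545 ≈ 0.2901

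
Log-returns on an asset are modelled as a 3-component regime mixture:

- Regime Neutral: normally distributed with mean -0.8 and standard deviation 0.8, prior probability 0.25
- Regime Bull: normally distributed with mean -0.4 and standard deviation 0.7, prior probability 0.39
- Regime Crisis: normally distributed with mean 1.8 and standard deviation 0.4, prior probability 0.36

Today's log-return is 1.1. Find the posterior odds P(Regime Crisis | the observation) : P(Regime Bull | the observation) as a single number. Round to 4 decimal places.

3.4703

Posterior odds = (π_i f_i(x)) / (π_j f_j(x)); the normalising sum cancels.
Evaluate each component's likelihood at the observed value:
  L_Neutral = (1/(0.8·√(2π)))·exp(−(1.1−-0.8)²/(2·0.8²)) = 0.498678·exp(-2.82031) = 0.0297149
  L_Bull = (1/(0.7·√(2π)))·exp(−(1.1−-0.4)²/(2·0.7²)) = 0.569918·exp(-2.29592) = 0.057373
  L_Crisis = (1/(0.4·√(2π)))·exp(−(1.1−1.8)²/(2·0.4²)) = 0.997356·exp(-1.53125) = 0.215693
Odds = (0.36/0.39) × (0.215693/0.057373) = 0.923077 × 3.75949 ≈ 3.4703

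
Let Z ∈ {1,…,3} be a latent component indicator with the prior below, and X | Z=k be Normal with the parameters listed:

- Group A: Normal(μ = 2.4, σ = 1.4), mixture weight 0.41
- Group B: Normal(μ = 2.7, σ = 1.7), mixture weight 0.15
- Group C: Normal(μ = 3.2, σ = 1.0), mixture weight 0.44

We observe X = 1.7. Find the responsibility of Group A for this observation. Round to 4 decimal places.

By Bayes' theorem, P(k | x) = w_k f_k(x) / Σ_j w_j f_j(x).
Evaluate each component's likelihood at the observed value:
  L_A = 0.251475
  L_B = 0.197389
  L_C = 0.129518
Prior × likelihood for each component:
  w_A·L_A = 0.41 × 0.251475 = 0.103105
  w_B·L_B = 0.15 × 0.197389 = 0.0296084
  w_C·L_C = 0.44 × 0.129518 = 0.0569877
Normaliser: 0.103105 + 0.0296084 + 0.0569877 = 0.189701
P(Group A | x) ≈ 0.5435

0.5435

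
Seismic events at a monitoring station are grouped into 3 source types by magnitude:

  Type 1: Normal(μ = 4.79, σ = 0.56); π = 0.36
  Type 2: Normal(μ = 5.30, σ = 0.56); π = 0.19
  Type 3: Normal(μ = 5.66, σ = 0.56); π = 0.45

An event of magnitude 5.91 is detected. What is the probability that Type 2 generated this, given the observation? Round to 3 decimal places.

The responsibility of component k is P(Z=k) f_k(x) divided by Σ_j P(Z=j) f_j(x).
Normal densities:
  L_1 = 0.0964124
  L_2 = 0.393611
  L_3 = 0.64483
Multiply by the mixture weights:
  P(Z=1)·L_1 = 0.36 × 0.0964124 = 0.0347085
  P(Z=2)·L_2 = 0.19 × 0.393611 = 0.0747861
  P(Z=3)·L_3 = 0.45 × 0.64483 = 0.290173
Denominator: 0.0347085 + 0.0747861 + 0.290173 = 0.399668
P(Type 2 | the observation) = 0.0747861 / 0.399668 ≈ 0.187

0.187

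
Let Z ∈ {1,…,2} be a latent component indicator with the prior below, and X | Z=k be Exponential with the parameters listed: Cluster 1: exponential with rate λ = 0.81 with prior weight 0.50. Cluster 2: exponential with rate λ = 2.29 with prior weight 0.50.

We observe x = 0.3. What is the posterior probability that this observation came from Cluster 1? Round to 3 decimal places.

0.355

The responsibility of component k is π_k f_k(x) divided by Σ_j π_j f_j(x).
Component likelihoods at x = 0.3:
  p_1 = 0.63526
  p_2 = 1.15206
Prior × likelihood for each component:
  π_1·p_1 = 0.50 × 0.63526 = 0.31763
  π_2·p_2 = 0.50 × 1.15206 = 0.57603
Marginal: 0.31763 + 0.57603 = 0.89366
Responsibility of Cluster 1: 0.31763 / 0.89366 ≈ 0.355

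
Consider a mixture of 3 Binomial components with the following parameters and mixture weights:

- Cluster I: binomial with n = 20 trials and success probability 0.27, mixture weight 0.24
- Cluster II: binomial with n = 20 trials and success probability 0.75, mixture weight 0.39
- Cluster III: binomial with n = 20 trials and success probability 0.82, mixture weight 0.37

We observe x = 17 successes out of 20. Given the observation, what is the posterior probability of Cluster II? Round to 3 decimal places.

0.383

The responsibility of component k is w_k f_k(x) divided by Σ_j w_j f_j(x).
Binomial probabilities:
  p_I = C(20,17)·0.27^17·0.73^3 = 1140·2.15369e-10·0.389017 = 9.55119e-08
  p_II = C(20,17)·0.75^17·0.25^3 = 1140·0.00751695·0.015625 = 0.133896
  p_III = C(20,17)·0.82^17·0.18^3 = 1140·0.0342638·0.005832 = 0.227802
Unnormalised posteriors:
  w_I·p_I = 0.24 × 9.55119e-08 = 2.29229e-08
  w_II·p_II = 0.39 × 0.133896 = 0.0522193
  w_III·p_III = 0.37 × 0.227802 = 0.0842868
Normaliser: 2.29229e-08 + 0.0522193 + 0.0842868 = 0.136506
P(Cluster II | the observation) = 0.0522193 / 0.136506 ≈ 0.383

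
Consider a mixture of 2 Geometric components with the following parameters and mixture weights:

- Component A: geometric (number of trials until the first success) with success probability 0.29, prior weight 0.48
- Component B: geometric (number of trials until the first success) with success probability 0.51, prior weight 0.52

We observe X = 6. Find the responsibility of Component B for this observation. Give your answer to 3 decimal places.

Posterior ∝ prior × likelihood, so P(k | x) ∝ π_k f_k(x); normalise over all components.
Evaluate each component's likelihood at the observed value:
  L_A = 0.29·(1−0.29)^5 = 0.29·0.180423 = 0.0523227
  L_B = 0.51·(1−0.51)^5 = 0.51·0.0282475 = 0.0144062
Prior × likelihood for each component:
  π_A·L_A = 0.48 × 0.0523227 = 0.0251149
  π_B·L_B = 0.52 × 0.0144062 = 0.00749124
Denominator: 0.0251149 + 0.00749124 = 0.0326061
P(Component B | 6) = 0.00749124 / 0.0326061 ≈ 0.230

0.230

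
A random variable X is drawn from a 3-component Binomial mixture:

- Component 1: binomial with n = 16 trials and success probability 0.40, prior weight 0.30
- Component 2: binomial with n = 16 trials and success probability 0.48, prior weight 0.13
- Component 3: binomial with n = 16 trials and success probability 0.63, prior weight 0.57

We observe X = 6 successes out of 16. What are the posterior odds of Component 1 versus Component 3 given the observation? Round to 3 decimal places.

4.336

Only the two components matter; the odds are (w_i f_i(x)) / (w_j f_j(x)).
Binomial probabilities:
  L_1 = 0.198334
  L_2 = 0.141581
  L_3 = 0.024076
Odds = (0.30/0.57) × (0.198334/0.024076) = 0.526316 × 8.23781 ≈ 4.336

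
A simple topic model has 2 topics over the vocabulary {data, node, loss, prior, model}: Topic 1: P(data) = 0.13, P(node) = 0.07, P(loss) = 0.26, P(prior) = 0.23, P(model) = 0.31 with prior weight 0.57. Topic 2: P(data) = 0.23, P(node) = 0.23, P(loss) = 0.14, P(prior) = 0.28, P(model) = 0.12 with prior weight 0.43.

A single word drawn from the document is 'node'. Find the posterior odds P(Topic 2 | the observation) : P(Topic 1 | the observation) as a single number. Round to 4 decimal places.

Only the two components matter; the odds are (π_i f_i(x)) / (π_j f_j(x)).
Component likelihoods at x = 'node':
  L_1 = P(node | comp) = 0.07
  L_2 = P(node | comp) = 0.23
Posterior odds = (π_2·L_2) / (π_1·L_1) = (0.43·0.23) / (0.57·0.07) = 0.0989 / 0.0399 ≈ 2.4787

2.4787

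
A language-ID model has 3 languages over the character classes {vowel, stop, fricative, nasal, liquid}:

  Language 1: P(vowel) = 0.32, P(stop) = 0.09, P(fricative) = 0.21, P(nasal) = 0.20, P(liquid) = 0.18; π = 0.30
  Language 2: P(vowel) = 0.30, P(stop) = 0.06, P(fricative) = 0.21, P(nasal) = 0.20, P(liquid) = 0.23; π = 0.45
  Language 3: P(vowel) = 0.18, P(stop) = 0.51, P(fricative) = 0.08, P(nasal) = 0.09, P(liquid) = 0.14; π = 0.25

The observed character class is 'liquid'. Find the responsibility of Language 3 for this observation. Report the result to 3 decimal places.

0.182

By Bayes' theorem, P(k | x) = P(Z=k) f_k(x) / Σ_j P(Z=j) f_j(x).
Component likelihoods at x = 'liquid':
  p_1 = 0.18
  p_2 = 0.23
  p_3 = 0.14
Multiply by the mixture weights:
  P(Z=1)·p_1 = 0.30 × 0.18 = 0.054
  P(Z=2)·p_2 = 0.45 × 0.23 = 0.1035
  P(Z=3)·p_3 = 0.25 × 0.14 = 0.035
Normaliser: 0.054 + 0.1035 + 0.035 = 0.1925
So the posterior for Language 3 is 0.035 / 0.1925 ≈ 0.182.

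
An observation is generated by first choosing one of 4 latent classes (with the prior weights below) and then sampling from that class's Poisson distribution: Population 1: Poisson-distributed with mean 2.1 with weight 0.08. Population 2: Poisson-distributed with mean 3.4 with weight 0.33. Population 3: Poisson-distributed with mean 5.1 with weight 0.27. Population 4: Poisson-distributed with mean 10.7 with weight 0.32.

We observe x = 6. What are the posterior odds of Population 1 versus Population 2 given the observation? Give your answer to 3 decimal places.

0.049

Posterior odds = (π_i f_i(x)) / (π_j f_j(x)); the normalising sum cancels.
Poisson probabilities:
  p_1 = e^(−2.1)·2.1^6/6! = 0.014587
  p_2 = e^(−3.4)·3.4^6/6! = 0.0716044
  p_3 = e^(−5.1)·5.1^6/6! = 0.149
  p_4 = e^(−10.7)·10.7^6/6! = 0.0469915
0.00116696 / 0.0236295 ≈ 0.049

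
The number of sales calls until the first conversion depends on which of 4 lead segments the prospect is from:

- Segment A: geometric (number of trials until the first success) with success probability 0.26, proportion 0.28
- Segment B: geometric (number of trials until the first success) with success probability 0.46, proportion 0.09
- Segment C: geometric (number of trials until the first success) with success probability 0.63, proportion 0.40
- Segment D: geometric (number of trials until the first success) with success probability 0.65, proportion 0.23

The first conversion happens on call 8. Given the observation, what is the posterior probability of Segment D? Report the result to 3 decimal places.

By Bayes' theorem, P(k | x) = π_k f_k(x) / Σ_j π_j f_j(x).
Component likelihoods at x = 8:
  f_A = 0.0315933
  f_B = 0.00615906
  f_C = 0.000598071
  f_D = 0.000418205
Weight by the priors:
  π_A·f_A = 0.28 × 0.0315933 = 0.00884613
  π_B·f_B = 0.09 × 0.00615906 = 0.000554315
  π_C·f_C = 0.40 × 0.000598071 = 0.000239228
  π_D·f_D = 0.23 × 0.000418205 = 9.61872e-05
Sum: 0.00884613 + 0.000554315 + 0.000239228 + 9.61872e-05 = 0.00973586
Responsibility of Segment D: 9.61872e-05 / 0.00973586 ≈ 0.010

0.010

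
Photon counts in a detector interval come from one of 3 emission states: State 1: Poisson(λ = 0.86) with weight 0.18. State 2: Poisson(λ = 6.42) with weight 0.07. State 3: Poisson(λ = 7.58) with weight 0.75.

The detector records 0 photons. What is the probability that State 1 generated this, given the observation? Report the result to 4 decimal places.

0.9935

By Bayes' theorem, P(k | x) = P(Z=k) f_k(x) / Σ_j P(Z=j) f_j(x).
Component likelihoods at x = 0 photons:
  L_1 = e^(−0.86)·0.86^0/0! = 0.423162
  L_2 = e^(−6.42)·6.42^0/0! = 0.00162866
  L_3 = e^(−7.58)·7.58^0/0! = 0.000510561
Unnormalised posteriors:
  P(Z=1)·L_1 = 0.18 × 0.423162 = 0.0761692
  P(Z=2)·L_2 = 0.07 × 0.00162866 = 0.000114006
  P(Z=3)·L_3 = 0.75 × 0.000510561 = 0.000382921
Marginal: 0.0761692 + 0.000114006 + 0.000382921 = 0.0766661
So the posterior for State 1 is 0.0761692 / 0.0766661 ≈ 0.9935.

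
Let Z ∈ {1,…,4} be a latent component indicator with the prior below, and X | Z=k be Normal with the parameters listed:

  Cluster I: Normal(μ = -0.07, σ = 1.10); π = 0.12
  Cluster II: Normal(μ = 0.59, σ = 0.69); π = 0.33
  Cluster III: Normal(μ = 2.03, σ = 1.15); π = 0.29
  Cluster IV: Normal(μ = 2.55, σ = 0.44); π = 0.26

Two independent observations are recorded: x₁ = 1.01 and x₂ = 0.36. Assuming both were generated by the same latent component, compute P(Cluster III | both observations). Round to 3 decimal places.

0.079

P(component k | x) = P(Z=k)·f_k(x) / marginal(x), where marginal(x) = Σ_j P(Z=j)·f_j(x).
Since both observations come from the same component, the likelihood for component k is f_k(x₁)·f_k(x₂).
  L_I = [0.223972] × [0.335997] = 0.075254
  L_II = [0.480403] × [0.546932] = 0.262748
  L_III = [0.234091] × [0.120862] = 0.0282927
  L_IV = [0.00198337] × [3.78456e-06] = 7.50619e-09
Prior × likelihood for each component:
  P(Z=I)·L_I = 0.12 × 0.075254 = 0.00903048
  P(Z=II)·L_II = 0.33 × 0.262748 = 0.0867068
  P(Z=III)·L_III = 0.29 × 0.0282927 = 0.00820488
  P(Z=IV)·L_IV = 0.26 × 7.50619e-09 = 1.95161e-09
Denominator: 0.00903048 + 0.0867068 + 0.00820488 + 1.95161e-09 = 0.103942
P(Cluster III | x₁,x₂) ≈ 0.079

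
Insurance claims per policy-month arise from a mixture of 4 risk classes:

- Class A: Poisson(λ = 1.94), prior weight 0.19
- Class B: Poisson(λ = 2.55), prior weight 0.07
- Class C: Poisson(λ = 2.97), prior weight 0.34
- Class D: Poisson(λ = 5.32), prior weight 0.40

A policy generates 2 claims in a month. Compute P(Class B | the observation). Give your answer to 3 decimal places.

0.102

By Bayes' theorem, P(k | x) = π_k f_k(x) / Σ_j π_j f_j(x).
Poisson probabilities:
  p_A = 0.270422
  p_B = 0.253863
  p_C = 0.226271
  p_D = 0.0692383
Unnormalised posteriors:
  π_A·p_A = 0.19 × 0.270422 = 0.0513802
  π_B·p_B = 0.07 × 0.253863 = 0.0177704
  π_C·p_C = 0.34 × 0.226271 = 0.076932
  π_D·p_D = 0.40 × 0.0692383 = 0.0276953
Evidence: 0.0513802 + 0.0177704 + 0.076932 + 0.0276953 = 0.173778
P(Class B | data) = 0.0177704 / 0.173778 ≈ 0.102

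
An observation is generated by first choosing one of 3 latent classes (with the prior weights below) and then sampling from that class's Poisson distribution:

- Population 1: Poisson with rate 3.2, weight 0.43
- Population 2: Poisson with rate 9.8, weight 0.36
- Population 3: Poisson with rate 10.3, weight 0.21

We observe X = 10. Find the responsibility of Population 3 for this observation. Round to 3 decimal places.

By Bayes' theorem, P(k | x) = π_k f_k(x) / Σ_j π_j f_j(x).
Poisson probabilities:
  p_1 = e^(−3.2)·3.2^10/10! = 0.00126472
  p_2 = e^(−9.8)·9.8^10/10! = 0.124857
  p_3 = e^(−10.3)·10.3^10/10! = 0.124559
Prior × likelihood for each component:
  π_1·p_1 = 0.43 × 0.00126472 = 0.00054383
  π_2·p_2 = 0.36 × 0.124857 = 0.0449484
  π_3·p_3 = 0.21 × 0.124559 = 0.0261574
Denominator: 0.00054383 + 0.0449484 + 0.0261574 = 0.0716497
P(Population 3 | the observation) = 0.0261574 / 0.0716497 ≈ 0.365

0.365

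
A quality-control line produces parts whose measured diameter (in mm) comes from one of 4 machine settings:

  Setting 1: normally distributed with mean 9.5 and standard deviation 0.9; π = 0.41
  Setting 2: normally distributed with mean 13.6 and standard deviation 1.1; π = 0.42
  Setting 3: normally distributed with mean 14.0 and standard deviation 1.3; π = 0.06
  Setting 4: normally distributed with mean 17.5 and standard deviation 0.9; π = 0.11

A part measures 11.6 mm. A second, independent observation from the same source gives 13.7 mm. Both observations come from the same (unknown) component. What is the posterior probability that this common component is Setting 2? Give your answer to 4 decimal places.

Posterior ∝ prior × likelihood, so P(k | x) ∝ π_k f_k(x); normalise over all components.
Since both observations come from the same component, the likelihood for component k is f_k(x₁)·f_k(x₂).
  p_1 = [(1/(0.9·√(2π)))·exp(−(11.6−9.5)²/(2·0.9²)) = 0.443269·exp(-2.72222) = 0.0291354] × [8.27338e-06] = 2.41049e-07
  p_2 = [(1/(1.1·√(2π)))·exp(−(11.6−13.6)²/(2·1.1²)) = 0.362675·exp(-1.65289) = 0.0694505] × [0.361179] = 0.0250841
  p_3 = [(1/(1.3·√(2π)))·exp(−(11.6−14.0)²/(2·1.3²)) = 0.306879·exp(-1.70414) = 0.05583] × [0.298815] = 0.0166828
  p_4 = [(1/(0.9·√(2π)))·exp(−(11.6−17.5)²/(2·0.9²)) = 0.443269·exp(-21.48765) = 2.06394e-10] × [5.96415e-05] = 1.23097e-14
Prior × likelihood for each component:
  π_1·p_1 = 0.41 × 2.41049e-07 = 9.88299e-08
  π_2·p_2 = 0.42 × 0.0250841 = 0.0105353
  π_3·p_3 = 0.06 × 0.0166828 = 0.00100097
  π_4·p_4 = 0.11 × 1.23097e-14 = 1.35406e-15
Denominator: 9.88299e-08 + 0.0105353 + 0.00100097 + 1.35406e-15 = 0.0115364
P(Setting 2 | data) ≈ 0.9132

0.9132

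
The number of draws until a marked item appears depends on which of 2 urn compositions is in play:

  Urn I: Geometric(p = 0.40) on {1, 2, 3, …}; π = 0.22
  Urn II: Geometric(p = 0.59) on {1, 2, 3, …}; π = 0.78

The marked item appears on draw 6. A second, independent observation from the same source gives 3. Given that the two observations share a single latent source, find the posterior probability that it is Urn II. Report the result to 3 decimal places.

0.349

Posterior ∝ prior × likelihood, so P(k | x) ∝ π_k f_k(x); normalise over all components.
Since both observations come from the same component, the likelihood for component k is f_k(x₁)·f_k(x₂).
  p_I = [0.031104] × [0.144] = 0.00447898
  p_II = [0.00683552] × [0.099179] = 0.00067794
Prior × likelihood for each component:
  π_I·p_I = 0.22 × 0.00447898 = 0.000985375
  π_II·p_II = 0.78 × 0.00067794 = 0.000528793
Sum: 0.000985375 + 0.000528793 = 0.00151417
P(Urn II | x₁, x₂) = 0.000528793 / 0.00151417 ≈ 0.349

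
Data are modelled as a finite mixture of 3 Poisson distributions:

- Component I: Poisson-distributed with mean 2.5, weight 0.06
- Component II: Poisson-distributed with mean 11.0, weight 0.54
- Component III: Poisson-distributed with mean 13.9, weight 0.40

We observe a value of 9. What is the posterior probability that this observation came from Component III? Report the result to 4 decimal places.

0.2507

By Bayes' theorem, P(k | x) = π_k f_k(x) / Σ_j π_j f_j(x).
Poisson probabilities:
  p_I = e^(−2.5)·2.5^9/9! = 0.000862901
  p_II = e^(−11.0)·11.0^9/9! = 0.108526
  p_III = e^(−13.9)·13.9^9/9! = 0.0490543
Unnormalised posteriors:
  π_I·p_I = 0.06 × 0.000862901 = 5.1774e-05
  π_II·p_II = 0.54 × 0.108526 = 0.0586038
  π_III·p_III = 0.40 × 0.0490543 = 0.0196217
Normaliser: 5.1774e-05 + 0.0586038 + 0.0196217 = 0.0782773
P(Component III | 9) ≈ 0.2507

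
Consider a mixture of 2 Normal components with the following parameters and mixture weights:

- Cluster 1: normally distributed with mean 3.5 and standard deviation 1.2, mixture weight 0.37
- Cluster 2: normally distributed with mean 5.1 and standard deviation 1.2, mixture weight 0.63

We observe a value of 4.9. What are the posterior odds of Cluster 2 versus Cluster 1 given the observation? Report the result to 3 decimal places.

Posterior odds = (π_i f_i(x)) / (π_j f_j(x)); the normalising sum cancels.
Evaluate each component's likelihood at the observed value:
  p_1 = (1/(1.2·√(2π)))·exp(−(4.9−3.5)²/(2·1.2²)) = 0.332452·exp(-0.68056) = 0.168332
  p_2 = (1/(1.2·√(2π)))·exp(−(4.9−5.1)²/(2·1.2²)) = 0.332452·exp(-0.01389) = 0.327866
Odds = (0.63/0.37) × (0.327866/0.168332) = 1.7027 × 1.94773 ≈ 3.316

3.316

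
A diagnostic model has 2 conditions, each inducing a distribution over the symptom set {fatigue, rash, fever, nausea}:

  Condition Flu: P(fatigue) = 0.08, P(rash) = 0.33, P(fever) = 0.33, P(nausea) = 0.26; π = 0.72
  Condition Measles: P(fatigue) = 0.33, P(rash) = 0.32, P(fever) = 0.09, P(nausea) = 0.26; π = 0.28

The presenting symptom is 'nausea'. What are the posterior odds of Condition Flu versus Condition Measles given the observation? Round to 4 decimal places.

Only the two components matter; the odds are (π_i f_i(x)) / (π_j f_j(x)).
Categorical probabilities:
  f_Flu = P(nausea | comp) = 0.26
  f_Measles = P(nausea | comp) = 0.26
0.1872 / 0.0728 ≈ 2.5714

2.5714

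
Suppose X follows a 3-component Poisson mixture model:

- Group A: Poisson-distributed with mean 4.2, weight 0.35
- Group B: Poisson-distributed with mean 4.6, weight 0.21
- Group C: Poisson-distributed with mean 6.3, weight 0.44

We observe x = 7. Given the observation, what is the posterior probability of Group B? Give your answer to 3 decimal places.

0.173

Apply Bayes' rule: the posterior for each component is proportional to its prior times its likelihood at x.
Evaluate each component's likelihood at the observed value:
  p_A = e^(−4.2)·4.2^7/7! = 0.0685927
  p_B = e^(−4.6)·4.6^7/7! = 0.08692
  p_C = e^(−6.3)·6.3^7/7! = 0.143515
Weight by the priors:
  w_A·p_A = 0.35 × 0.0685927 = 0.0240074
  w_B·p_B = 0.21 × 0.08692 = 0.0182532
  w_C·p_C = 0.44 × 0.143515 = 0.0631467
Denominator: 0.0240074 + 0.0182532 + 0.0631467 = 0.105407
So the posterior for Group B is 0.0182532 / 0.105407 ≈ 0.173.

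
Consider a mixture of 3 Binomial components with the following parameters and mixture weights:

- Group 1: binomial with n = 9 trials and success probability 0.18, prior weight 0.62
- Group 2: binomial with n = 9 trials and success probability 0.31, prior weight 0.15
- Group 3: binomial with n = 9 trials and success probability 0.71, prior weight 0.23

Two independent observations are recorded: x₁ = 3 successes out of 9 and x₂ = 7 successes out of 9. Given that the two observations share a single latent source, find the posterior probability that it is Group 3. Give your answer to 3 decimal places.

0.847

Apply Bayes' rule: the posterior for each component is proportional to its prior times its likelihood at x.
Since both observations come from the same component, the likelihood for component k is f_k(x₁)·f_k(x₂).
  p_1 = [C(9,3)·0.18^3·0.82^6 = 84·0.005832·0.304007 = 0.148929] × [0.000148196] = 2.20708e-05
  p_2 = [C(9,3)·0.31^3·0.69^6 = 84·0.029791·0.107918 = 0.270059] × [0.00471555] = 0.00127348
  p_3 = [C(9,3)·0.71^3·0.29^6 = 84·0.357911·0.000594823 = 0.0178831] × [0.275364] = 0.00492435
Prior × likelihood for each component:
  π_1·p_1 = 0.62 × 2.20708e-05 = 1.36839e-05
  π_2·p_2 = 0.15 × 0.00127348 = 0.000191022
  π_3·p_3 = 0.23 × 0.00492435 = 0.0011326
Normaliser: 1.36839e-05 + 0.000191022 + 0.0011326 = 0.00133731
So the posterior for Group 3 is 0.0011326 / 0.00133731 ≈ 0.847.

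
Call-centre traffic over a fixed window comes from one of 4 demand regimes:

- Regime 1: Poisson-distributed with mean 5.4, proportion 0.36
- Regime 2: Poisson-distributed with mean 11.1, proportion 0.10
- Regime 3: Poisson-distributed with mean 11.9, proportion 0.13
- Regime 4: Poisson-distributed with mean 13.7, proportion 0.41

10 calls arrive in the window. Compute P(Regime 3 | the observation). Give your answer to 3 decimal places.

0.214

Apply Bayes' rule: the posterior for each component is proportional to its prior times its likelihood at x.
Poisson probabilities:
  L_1 = e^(−5.4)·5.4^10/10! = 0.0262412
  L_2 = e^(−11.1)·11.1^10/10! = 0.118249
  L_3 = e^(−11.9)·11.9^10/10! = 0.106562
  L_4 = e^(−13.7)·13.7^10/10! = 0.0720457
Unnormalised posteriors:
  w_1·L_1 = 0.36 × 0.0262412 = 0.00944685
  w_2·L_2 = 0.10 × 0.118249 = 0.0118249
  w_3·L_3 = 0.13 × 0.106562 = 0.0138531
  w_4·L_4 = 0.41 × 0.0720457 = 0.0295387
Evidence: 0.00944685 + 0.0118249 + 0.0138531 + 0.0295387 = 0.0646636
P(Regime 3 | 10 calls) = 0.0138531 / 0.0646636 ≈ 0.214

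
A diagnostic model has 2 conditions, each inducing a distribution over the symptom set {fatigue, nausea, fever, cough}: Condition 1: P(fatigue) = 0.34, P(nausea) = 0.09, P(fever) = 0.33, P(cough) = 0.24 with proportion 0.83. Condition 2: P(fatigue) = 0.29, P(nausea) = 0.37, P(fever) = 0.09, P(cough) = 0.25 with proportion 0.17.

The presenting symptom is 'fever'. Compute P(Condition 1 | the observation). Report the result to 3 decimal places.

0.947

Posterior ∝ prior × likelihood, so P(k | x) ∝ P(Z=k) f_k(x); normalise over all components.
Evaluate each component's likelihood at the observed value:
  f_1 = 0.33
  f_2 = 0.09
Unnormalised posteriors:
  P(Z=1)·f_1 = 0.83 × 0.33 = 0.2739
  P(Z=2)·f_2 = 0.17 × 0.09 = 0.0153
Denominator: 0.2739 + 0.0153 = 0.2892
Responsibility of Condition 1: 0.2739 / 0.2892 ≈ 0.947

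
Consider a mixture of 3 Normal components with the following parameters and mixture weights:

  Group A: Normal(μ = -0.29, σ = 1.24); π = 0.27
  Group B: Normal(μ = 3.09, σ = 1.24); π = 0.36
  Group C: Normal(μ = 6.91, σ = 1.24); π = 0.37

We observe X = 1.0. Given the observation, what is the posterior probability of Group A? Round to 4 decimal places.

0.6437

Posterior ∝ prior × likelihood, so P(k | x) ∝ w_k f_k(x); normalise over all components.
Normal densities:
  L_A = 0.187273
  L_B = 0.0777328
  L_C = 3.75642e-06
Prior × likelihood for each component:
  w_A·L_A = 0.27 × 0.187273 = 0.0505638
  w_B·L_B = 0.36 × 0.0777328 = 0.0279838
  w_C·L_C = 0.37 × 3.75642e-06 = 1.38988e-06
Marginal: 0.0505638 + 0.0279838 + 1.38988e-06 = 0.078549
So the posterior for Group A is 0.0505638 / 0.078549 ≈ 0.6437.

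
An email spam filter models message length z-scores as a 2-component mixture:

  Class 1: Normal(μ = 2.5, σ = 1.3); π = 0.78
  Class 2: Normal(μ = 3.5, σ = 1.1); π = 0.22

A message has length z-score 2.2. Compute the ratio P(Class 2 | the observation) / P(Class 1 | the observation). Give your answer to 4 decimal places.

Posterior odds = (w_i f_i(x)) / (w_j f_j(x)); the normalising sum cancels.
Evaluate each component's likelihood at the observed value:
  p_1 = 0.298815
  p_2 = 0.180397
Odds = (0.22/0.78) × (0.180397/0.298815) = 0.282051 × 0.603707 ≈ 0.1703

0.1703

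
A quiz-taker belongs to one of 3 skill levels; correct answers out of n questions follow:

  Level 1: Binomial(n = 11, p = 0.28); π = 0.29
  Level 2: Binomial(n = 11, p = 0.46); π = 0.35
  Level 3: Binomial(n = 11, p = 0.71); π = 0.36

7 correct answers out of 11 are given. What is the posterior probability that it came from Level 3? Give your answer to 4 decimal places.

0.6229

Posterior ∝ prior × likelihood, so P(k | x) ∝ P(Z=k) f_k(x); normalise over all components.
Binomial probabilities:
  L_1 = C(11,7)·0.28^7·0.72^4 = 330·0.000134929·0.268739 = 0.011966
  L_2 = C(11,7)·0.46^7·0.54^4 = 330·0.00435818·0.0850306 = 0.122291
  L_3 = C(11,7)·0.71^7·0.29^4 = 330·0.0909512·0.00707281 = 0.212283
Unnormalised posteriors:
  P(Z=1)·L_1 = 0.29 × 0.011966 = 0.00347015
  P(Z=2)·L_2 = 0.35 × 0.122291 = 0.0428018
  P(Z=3)·L_3 = 0.36 × 0.212283 = 0.0764217
Marginal: 0.00347015 + 0.0428018 + 0.0764217 = 0.122694
P(Level 3 | 7 correct answers out of 11) = 0.0764217 / 0.122694 ≈ 0.6229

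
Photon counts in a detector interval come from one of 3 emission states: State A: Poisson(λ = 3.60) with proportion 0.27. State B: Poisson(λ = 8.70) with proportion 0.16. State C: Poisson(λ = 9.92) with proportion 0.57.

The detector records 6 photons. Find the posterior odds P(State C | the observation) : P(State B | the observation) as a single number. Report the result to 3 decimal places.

Since P(k|x) ∝ P(Z=k) f_k(x), the posterior odds are P(Z=i) f_i(x) / (P(Z=j) f_j(x)).
Evaluate each component's likelihood at the observed value:
  L_A = 0.0826081
  L_B = 0.100328
  L_C = 0.0650933
Odds = (0.57/0.16) × (0.0650933/0.100328) = 3.5625 × 0.648807 ≈ 2.311

2.311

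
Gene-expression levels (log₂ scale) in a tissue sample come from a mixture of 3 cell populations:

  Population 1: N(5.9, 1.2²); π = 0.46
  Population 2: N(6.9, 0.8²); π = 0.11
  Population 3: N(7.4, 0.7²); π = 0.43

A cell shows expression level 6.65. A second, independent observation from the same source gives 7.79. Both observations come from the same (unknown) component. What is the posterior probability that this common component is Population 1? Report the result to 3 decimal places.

0.129

By Bayes' theorem, P(k | x) = π_k f_k(x) / Σ_j π_j f_j(x).
Since both observations come from the same component, the likelihood for component k is f_k(x₁)·f_k(x₂).
  f_1 = [(1/(1.2·√(2π)))·exp(−(6.65−5.9)²/(2·1.2²)) = 0.332452·exp(-0.19531) = 0.273467] × [0.0961763] = 0.0263011
  f_2 = [(1/(0.8·√(2π)))·exp(−(6.65−6.9)²/(2·0.8²)) = 0.498678·exp(-0.04883) = 0.474913] × [0.268576] = 0.12755
  f_3 = [(1/(0.7·√(2π)))·exp(−(6.65−7.4)²/(2·0.7²)) = 0.569918·exp(-0.57398) = 0.321023] × [0.487986] = 0.156655
Multiply by the mixture weights:
  π_1·f_1 = 0.46 × 0.0263011 = 0.0120985
  π_2·f_2 = 0.11 × 0.12755 = 0.0140305
  π_3·f_3 = 0.43 × 0.156655 = 0.0673615
Sum: 0.0120985 + 0.0140305 + 0.0673615 = 0.0934906
So the posterior for Population 1 is 0.0120985 / 0.0934906 ≈ 0.129.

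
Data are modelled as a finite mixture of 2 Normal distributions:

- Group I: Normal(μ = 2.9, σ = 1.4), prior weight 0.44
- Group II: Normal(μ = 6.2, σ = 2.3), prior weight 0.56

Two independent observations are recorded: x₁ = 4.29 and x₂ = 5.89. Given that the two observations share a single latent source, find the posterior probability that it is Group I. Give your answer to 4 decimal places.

By Bayes' theorem, P(k | x) = π_k f_k(x) / Σ_j π_j f_j(x).
Since both observations come from the same component, the likelihood for component k is f_k(x₁)·f_k(x₂).
  p_I = [(1/(1.4·√(2π)))·exp(−(4.29−2.9)²/(2·1.4²)) = 0.284959·exp(-0.49288) = 0.174071] × [0.0291282] = 0.00507037
  p_II = [(1/(2.3·√(2π)))·exp(−(4.29−6.2)²/(2·2.3²)) = 0.173453·exp(-0.34481) = 0.122866] × [0.171885] = 0.0211188
Weight by the priors:
  π_I·p_I = 0.44 × 0.00507037 = 0.00223096
  π_II·p_II = 0.56 × 0.0211188 = 0.0118266
Normaliser: 0.00223096 + 0.0118266 = 0.0140575
P(Group I | x₁, x₂) ≈ 0.1587

0.1587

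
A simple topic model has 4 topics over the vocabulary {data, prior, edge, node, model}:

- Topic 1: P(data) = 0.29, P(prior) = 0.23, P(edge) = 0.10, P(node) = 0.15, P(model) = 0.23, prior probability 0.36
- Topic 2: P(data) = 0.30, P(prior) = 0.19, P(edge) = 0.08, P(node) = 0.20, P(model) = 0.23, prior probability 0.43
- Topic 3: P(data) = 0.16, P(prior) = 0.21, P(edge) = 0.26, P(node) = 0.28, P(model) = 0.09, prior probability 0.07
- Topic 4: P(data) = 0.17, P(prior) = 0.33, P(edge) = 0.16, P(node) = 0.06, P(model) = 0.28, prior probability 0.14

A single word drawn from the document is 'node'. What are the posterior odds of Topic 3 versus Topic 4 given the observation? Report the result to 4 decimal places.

2.3333

The posterior odds equal the prior odds times the likelihood ratio: (P(Z=i)/P(Z=j))·(f_i(x)/f_j(x)).
Evaluate each component's likelihood at the observed value:
  p_1 = P(node | comp) = 0.15
  p_2 = P(node | comp) = 0.20
  p_3 = P(node | comp) = 0.28
  p_4 = P(node | comp) = 0.06
0.0196 / 0.0084 ≈ 2.3333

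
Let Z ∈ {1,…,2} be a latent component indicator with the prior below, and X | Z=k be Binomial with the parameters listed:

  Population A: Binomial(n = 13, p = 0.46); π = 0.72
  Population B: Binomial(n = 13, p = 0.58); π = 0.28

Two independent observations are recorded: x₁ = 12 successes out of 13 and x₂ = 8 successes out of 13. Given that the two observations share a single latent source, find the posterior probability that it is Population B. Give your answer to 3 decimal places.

0.899

Apply Bayes' rule: the posterior for each component is proportional to its prior times its likelihood at x.
Since both observations come from the same component, the likelihood for component k is f_k(x₁)·f_k(x₂).
  L_A = [C(13,12)·0.46^12·0.54^1 = 13·8.97623e-05·0.54 = 0.000630131] × [0.11847] = 7.46519e-05
  L_B = [C(13,12)·0.58^12·0.42^1 = 13·0.00144923·0.42 = 0.00791277] × [0.215402] = 0.00170442
Weight by the priors:
  π_A·L_A = 0.72 × 7.46519e-05 = 5.37494e-05
  π_B·L_B = 0.28 × 0.00170442 = 0.000477239
Marginal: 5.37494e-05 + 0.000477239 = 0.000530988
P(Population B | x₁, x₂) ≈ 0.899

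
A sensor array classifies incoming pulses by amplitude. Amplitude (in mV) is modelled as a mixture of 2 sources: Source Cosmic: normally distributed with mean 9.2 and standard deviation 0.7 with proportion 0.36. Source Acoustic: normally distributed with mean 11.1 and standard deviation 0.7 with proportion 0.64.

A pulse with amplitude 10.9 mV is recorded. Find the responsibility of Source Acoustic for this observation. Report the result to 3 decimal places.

Posterior ∝ prior × likelihood, so P(k | x) ∝ π_k f_k(x); normalise over all components.
Evaluate each component's likelihood at the observed value:
  f_Cosmic = (1/(0.7·√(2π)))·exp(−(10.9−9.2)²/(2·0.7²)) = 0.569918·exp(-2.94898) = 0.0298598
  f_Acoustic = (1/(0.7·√(2π)))·exp(−(10.9−11.1)²/(2·0.7²)) = 0.569918·exp(-0.04082) = 0.547124
Weight by the priors:
  π_Cosmic·f_Cosmic = 0.36 × 0.0298598 = 0.0107495
  π_Acoustic·f_Acoustic = 0.64 × 0.547124 = 0.350159
Evidence: 0.0107495 + 0.350159 = 0.360909
Responsibility of Source Acoustic: 0.350159 / 0.360909 ≈ 0.970

0.970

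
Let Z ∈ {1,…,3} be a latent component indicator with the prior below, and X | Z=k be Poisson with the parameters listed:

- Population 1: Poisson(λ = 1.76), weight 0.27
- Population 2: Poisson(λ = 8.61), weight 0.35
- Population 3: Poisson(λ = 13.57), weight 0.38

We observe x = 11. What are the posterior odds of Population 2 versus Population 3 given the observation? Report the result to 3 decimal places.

Only the two components matter; the odds are (π_i f_i(x)) / (π_j f_j(x)).
Component likelihoods at x = 11:
  f_1 = 2.16334e-06
  f_2 = 0.0880245
  f_3 = 0.0920124
Odds = (0.35/0.38) × (0.0880245/0.0920124) = 0.921053 × 0.956659 ≈ 0.881

0.881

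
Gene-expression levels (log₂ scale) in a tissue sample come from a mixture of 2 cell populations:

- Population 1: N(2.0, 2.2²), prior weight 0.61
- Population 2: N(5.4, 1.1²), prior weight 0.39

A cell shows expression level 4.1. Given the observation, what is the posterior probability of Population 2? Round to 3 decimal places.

Posterior ∝ prior × likelihood, so P(k | x) ∝ w_k f_k(x); normalise over all components.
Component likelihoods at x = 4.1:
  L_1 = (1/(2.2·√(2π)))·exp(−(4.1−2.0)²/(2·2.2²)) = 0.181337·exp(-0.45558) = 0.114983
  L_2 = (1/(1.1·√(2π)))·exp(−(4.1−5.4)²/(2·1.1²)) = 0.362675·exp(-0.69835) = 0.180397
Prior × likelihood for each component:
  w_1·L_1 = 0.61 × 0.114983 = 0.0701394
  w_2·L_2 = 0.39 × 0.180397 = 0.0703548
Marginal: 0.0701394 + 0.0703548 = 0.140494
Responsibility of Population 2: 0.0703548 / 0.140494 ≈ 0.501

0.501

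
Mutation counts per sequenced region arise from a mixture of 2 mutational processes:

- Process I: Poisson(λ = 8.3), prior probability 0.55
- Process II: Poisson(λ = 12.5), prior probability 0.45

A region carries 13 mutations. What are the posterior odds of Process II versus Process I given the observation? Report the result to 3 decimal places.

2.516

Posterior odds = (π_i f_i(x)) / (π_j f_j(x)); the normalising sum cancels.
Poisson probabilities:
  p_I = 0.0354071
  p_II = 0.10886
Odds = (0.45/0.55) × (0.10886/0.0354071) = 0.818182 × 3.07453 ≈ 2.516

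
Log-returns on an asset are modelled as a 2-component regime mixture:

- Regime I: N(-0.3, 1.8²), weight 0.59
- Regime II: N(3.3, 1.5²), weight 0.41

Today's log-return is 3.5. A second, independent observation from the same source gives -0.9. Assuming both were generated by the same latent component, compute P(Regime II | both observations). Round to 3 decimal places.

By Bayes' theorem, P(k | x) = π_k f_k(x) / Σ_j π_j f_j(x).
Since both observations come from the same component, the likelihood for component k is f_k(x₁)·f_k(x₂).
  p_I = [0.0238703] × [0.209657] = 0.00500458
  p_II = [0.263608] × [0.00527697] = 0.00139105
Prior × likelihood for each component:
  π_I·p_I = 0.59 × 0.00500458 = 0.0029527
  π_II·p_II = 0.41 × 0.00139105 = 0.000570331
Sum: 0.0029527 + 0.000570331 = 0.00352304
So the posterior for Regime II is 0.000570331 / 0.00352304 ≈ 0.162.

0.162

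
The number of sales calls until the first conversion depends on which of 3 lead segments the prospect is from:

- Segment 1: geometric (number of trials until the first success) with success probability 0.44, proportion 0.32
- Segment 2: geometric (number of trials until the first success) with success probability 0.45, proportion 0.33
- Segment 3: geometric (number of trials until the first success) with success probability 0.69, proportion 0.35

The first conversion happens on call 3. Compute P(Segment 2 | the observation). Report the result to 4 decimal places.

P(component k | x) = π_k·f_k(x) / marginal(x), where marginal(x) = Σ_j π_j·f_j(x).
Component likelihoods at x = 3:
  f_1 = 0.137984
  f_2 = 0.136125
  f_3 = 0.066309
Weight by the priors:
  π_1·f_1 = 0.32 × 0.137984 = 0.0441549
  π_2·f_2 = 0.33 × 0.136125 = 0.0449213
  π_3·f_3 = 0.35 × 0.066309 = 0.0232082
Evidence: 0.0441549 + 0.0449213 + 0.0232082 = 0.112284
P(Segment 2 | 3) ≈ 0.4001

0.4001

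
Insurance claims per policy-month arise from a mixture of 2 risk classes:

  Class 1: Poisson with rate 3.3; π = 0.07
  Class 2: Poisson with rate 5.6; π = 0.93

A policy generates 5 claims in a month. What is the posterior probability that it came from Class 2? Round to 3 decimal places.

0.949

P(component k | x) = P(Z=k)·f_k(x) / marginal(x), where marginal(x) = Σ_j P(Z=j)·f_j(x).
Poisson probabilities:
  f_1 = e^(−3.3)·3.3^5/5! = 0.120286
  f_2 = e^(−5.6)·5.6^5/5! = 0.169711
Prior × likelihood for each component:
  P(Z=1)·f_1 = 0.07 × 0.120286 = 0.00842005
  P(Z=2)·f_2 = 0.93 × 0.169711 = 0.157831
Normaliser: 0.00842005 + 0.157831 = 0.166251
P(Class 2 | 5 claims) = 0.157831 / 0.166251 ≈ 0.949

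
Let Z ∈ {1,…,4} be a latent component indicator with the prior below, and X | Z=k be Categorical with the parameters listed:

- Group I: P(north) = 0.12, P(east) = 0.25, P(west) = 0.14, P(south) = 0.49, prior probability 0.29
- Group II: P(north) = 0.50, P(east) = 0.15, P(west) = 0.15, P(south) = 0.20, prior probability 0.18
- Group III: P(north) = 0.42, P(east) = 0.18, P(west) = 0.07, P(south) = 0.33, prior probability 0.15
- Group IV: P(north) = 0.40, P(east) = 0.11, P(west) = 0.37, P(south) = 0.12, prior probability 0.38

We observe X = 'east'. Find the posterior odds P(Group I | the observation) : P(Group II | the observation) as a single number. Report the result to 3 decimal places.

Posterior odds = (π_i f_i(x)) / (π_j f_j(x)); the normalising sum cancels.
Component likelihoods at x = 'east':
  f_I = 0.25
  f_II = 0.15
  f_III = 0.18
  f_IV = 0.11
Odds = (0.29/0.18) × (0.25/0.15) = 1.61111 × 1.66667 ≈ 2.685

2.685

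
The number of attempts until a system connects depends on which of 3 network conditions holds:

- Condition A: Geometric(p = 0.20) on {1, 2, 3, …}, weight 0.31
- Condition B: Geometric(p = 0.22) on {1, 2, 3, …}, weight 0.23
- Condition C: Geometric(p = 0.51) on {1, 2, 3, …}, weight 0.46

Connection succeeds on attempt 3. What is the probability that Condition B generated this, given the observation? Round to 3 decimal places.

0.243

Posterior ∝ prior × likelihood, so P(k | x) ∝ π_k f_k(x); normalise over all components.
Geometric probabilities:
  L_A = 0.20·(1−0.20)^2 = 0.20·0.64 = 0.128
  L_B = 0.22·(1−0.22)^2 = 0.22·0.6084 = 0.133848
  L_C = 0.51·(1−0.51)^2 = 0.51·0.2401 = 0.122451
Multiply by the mixture weights:
  π_A·L_A = 0.31 × 0.128 = 0.03968
  π_B·L_B = 0.23 × 0.133848 = 0.030785
  π_C·L_C = 0.46 × 0.122451 = 0.0563275
Sum: 0.03968 + 0.030785 + 0.0563275 = 0.126793
P(Condition B | 3) = 0.030785 / 0.126793 ≈ 0.243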